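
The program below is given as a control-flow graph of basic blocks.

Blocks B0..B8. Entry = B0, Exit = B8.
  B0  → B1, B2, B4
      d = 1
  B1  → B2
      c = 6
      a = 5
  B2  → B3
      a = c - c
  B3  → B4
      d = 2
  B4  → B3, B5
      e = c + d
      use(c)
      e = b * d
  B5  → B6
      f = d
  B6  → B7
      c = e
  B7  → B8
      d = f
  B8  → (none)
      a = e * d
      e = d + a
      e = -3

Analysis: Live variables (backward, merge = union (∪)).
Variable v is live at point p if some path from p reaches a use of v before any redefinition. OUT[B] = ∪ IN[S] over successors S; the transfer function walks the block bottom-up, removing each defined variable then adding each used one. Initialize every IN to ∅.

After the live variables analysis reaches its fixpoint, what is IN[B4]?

Answer: {b, c, d}

Trace:
Converged values:
  B0:  IN={b, c}  OUT={b, c, d}
  B1:  IN={b}  OUT={b, c}
  B2:  IN={b, c}  OUT={b, c}
  B3:  IN={b, c}  OUT={b, c, d}
  B4:  IN={b, c, d}  OUT={b, c, d, e}
  B5:  IN={d, e}  OUT={e, f}
  B6:  IN={e, f}  OUT={e, f}
  B7:  IN={e, f}  OUT={d, e}
  B8:  IN={d, e}  OUT={}

Merge at B4: OUT[B4] = IN[B3] ⊔ IN[B5] = {b, c, d, e}
Applying B4's transfer function to that OUT value gives IN[B4] (row B4 above).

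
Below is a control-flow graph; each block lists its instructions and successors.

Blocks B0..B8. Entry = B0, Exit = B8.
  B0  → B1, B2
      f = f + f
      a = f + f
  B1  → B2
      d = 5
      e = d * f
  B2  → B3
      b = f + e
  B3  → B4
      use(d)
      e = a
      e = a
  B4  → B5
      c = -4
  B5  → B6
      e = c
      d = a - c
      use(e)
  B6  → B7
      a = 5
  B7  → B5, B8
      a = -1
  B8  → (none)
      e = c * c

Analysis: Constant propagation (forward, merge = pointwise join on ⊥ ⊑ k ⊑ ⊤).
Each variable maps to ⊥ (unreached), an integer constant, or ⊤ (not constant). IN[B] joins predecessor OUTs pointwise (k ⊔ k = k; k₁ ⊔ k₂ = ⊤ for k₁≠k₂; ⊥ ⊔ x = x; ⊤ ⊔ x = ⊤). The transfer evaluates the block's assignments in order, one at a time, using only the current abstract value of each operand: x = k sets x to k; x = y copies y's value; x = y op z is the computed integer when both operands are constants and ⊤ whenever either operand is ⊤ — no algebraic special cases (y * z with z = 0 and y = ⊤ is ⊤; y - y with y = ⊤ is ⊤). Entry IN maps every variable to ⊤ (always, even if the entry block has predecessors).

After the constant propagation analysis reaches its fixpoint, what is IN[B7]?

Answer: {a: 5, b: ⊤, c: -4, d: ⊤, e: -4, f: ⊤}

Derivation:
Fixpoint table:
  B0: | IN=(all ⊤) | OUT=(all ⊤)
  B1: | IN=(all ⊤) | OUT={d:5; rest ⊤}
  B2: | IN=(all ⊤) | OUT=(all ⊤)
  B3: | IN=(all ⊤) | OUT=(all ⊤)
  B4: | IN=(all ⊤) | OUT={c:-4; rest ⊤}
  B5: | IN={c:-4; rest ⊤} | OUT={c:-4, e:-4; rest ⊤}
  B6: | IN={c:-4, e:-4; rest ⊤} | OUT={a:5, c:-4, e:-4; rest ⊤}
  B7: | IN={a:5, c:-4, e:-4; rest ⊤} | OUT={a:-1, c:-4, e:-4; rest ⊤}
  B8: | IN={a:-1, c:-4, e:-4; rest ⊤} | OUT={a:-1, c:-4, e:16; rest ⊤}

Merge at B7: IN[B7] = OUT[B6] = {a: 5, b: ⊤, c: -4, d: ⊤, e: -4, f: ⊤}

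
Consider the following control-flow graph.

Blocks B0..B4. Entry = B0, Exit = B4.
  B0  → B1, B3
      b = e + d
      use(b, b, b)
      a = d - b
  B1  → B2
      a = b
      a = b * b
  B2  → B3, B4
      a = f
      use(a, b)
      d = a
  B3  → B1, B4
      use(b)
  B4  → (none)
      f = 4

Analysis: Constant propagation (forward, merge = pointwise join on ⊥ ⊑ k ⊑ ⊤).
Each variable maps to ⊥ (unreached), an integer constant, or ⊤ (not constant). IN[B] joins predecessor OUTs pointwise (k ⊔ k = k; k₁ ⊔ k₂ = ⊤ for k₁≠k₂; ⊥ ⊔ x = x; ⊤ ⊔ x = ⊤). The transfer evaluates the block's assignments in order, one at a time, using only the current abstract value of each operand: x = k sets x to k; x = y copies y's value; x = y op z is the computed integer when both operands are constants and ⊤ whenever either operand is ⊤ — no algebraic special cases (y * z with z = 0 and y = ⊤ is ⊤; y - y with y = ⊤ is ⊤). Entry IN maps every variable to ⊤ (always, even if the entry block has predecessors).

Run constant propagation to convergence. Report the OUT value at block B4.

Converged values:
  B0:  IN=(all ⊤)  OUT=(all ⊤)
  B1:  IN=(all ⊤)  OUT=(all ⊤)
  B2:  IN=(all ⊤)  OUT=(all ⊤)
  B3:  IN=(all ⊤)  OUT=(all ⊤)
  B4:  IN=(all ⊤)  OUT={f:4; rest ⊤}

Merge at B4: IN[B4] = OUT[B2] ⊔ OUT[B3] = {a: ⊤, b: ⊤, c: ⊤, d: ⊤, e: ⊤, f: ⊤}
Applying B4's transfer function to that IN value gives OUT[B4] (row B4 above).

Answer: {a: ⊤, b: ⊤, c: ⊤, d: ⊤, e: ⊤, f: 4}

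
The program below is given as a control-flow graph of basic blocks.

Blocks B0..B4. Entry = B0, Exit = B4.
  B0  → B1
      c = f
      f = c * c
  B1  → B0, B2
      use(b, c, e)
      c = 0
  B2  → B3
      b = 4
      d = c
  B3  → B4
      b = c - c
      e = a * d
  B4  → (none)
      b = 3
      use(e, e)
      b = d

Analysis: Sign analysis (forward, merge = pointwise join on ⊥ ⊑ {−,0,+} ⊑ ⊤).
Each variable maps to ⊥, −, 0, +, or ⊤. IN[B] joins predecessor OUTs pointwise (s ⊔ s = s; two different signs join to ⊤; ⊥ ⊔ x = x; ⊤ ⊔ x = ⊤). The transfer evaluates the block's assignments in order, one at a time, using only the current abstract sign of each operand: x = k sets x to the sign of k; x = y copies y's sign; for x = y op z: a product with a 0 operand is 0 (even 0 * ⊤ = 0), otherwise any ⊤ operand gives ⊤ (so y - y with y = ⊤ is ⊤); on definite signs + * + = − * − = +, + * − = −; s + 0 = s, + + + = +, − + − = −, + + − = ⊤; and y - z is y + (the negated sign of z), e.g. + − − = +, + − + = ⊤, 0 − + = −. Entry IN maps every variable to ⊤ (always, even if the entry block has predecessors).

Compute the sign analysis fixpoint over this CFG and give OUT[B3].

Answer: {a: ⊤, b: 0, c: 0, d: 0, e: 0, f: ⊤}

Working:
Fixpoint table:
  B0: | IN=(all ⊤) | OUT=(all ⊤)
  B1: | IN=(all ⊤) | OUT={c:0; rest ⊤}
  B2: | IN={c:0; rest ⊤} | OUT={b:+, c:0, d:0; rest ⊤}
  B3: | IN={b:+, c:0, d:0; rest ⊤} | OUT={b:0, c:0, d:0, e:0; rest ⊤}
  B4: | IN={b:0, c:0, d:0, e:0; rest ⊤} | OUT={b:0, c:0, d:0, e:0; rest ⊤}

Merge at B3: IN[B3] = OUT[B2] = {a: ⊤, b: +, c: 0, d: 0, e: ⊤, f: ⊤}
Applying B3's transfer function to that IN value gives OUT[B3] (row B3 above).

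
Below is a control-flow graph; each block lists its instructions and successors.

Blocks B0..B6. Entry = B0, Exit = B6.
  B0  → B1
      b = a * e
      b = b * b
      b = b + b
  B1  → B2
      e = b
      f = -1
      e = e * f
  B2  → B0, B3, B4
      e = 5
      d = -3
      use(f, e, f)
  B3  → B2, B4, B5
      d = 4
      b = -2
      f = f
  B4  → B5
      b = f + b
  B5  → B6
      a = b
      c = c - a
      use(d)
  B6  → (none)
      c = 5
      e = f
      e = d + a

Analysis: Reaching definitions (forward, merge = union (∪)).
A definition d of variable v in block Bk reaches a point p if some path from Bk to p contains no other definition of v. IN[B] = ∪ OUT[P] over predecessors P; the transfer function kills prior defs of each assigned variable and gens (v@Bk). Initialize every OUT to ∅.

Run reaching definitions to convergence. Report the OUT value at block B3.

Answer: {b@B3, d@B3, e@B2, f@B3}

Trace:
Fixpoint table:
  B0:   IN={b@B0, b@B3, d@B2, e@B2, f@B1, f@B3}   OUT={b@B0, d@B2, e@B2, f@B1, f@B3}
  B1:   IN={b@B0, d@B2, e@B2, f@B1, f@B3}   OUT={b@B0, d@B2, e@B1, f@B1}
  B2:   IN={b@B0, b@B3, d@B2, d@B3, e@B1, e@B2, f@B1, f@B3}   OUT={b@B0, b@B3, d@B2, e@B2, f@B1, f@B3}
  B3:   IN={b@B0, b@B3, d@B2, e@B2, f@B1, f@B3}   OUT={b@B3, d@B3, e@B2, f@B3}
  B4:   IN={b@B0, b@B3, d@B2, d@B3, e@B2, f@B1, f@B3}   OUT={b@B4, d@B2, d@B3, e@B2, f@B1, f@B3}
  B5:   IN={b@B3, b@B4, d@B2, d@B3, e@B2, f@B1, f@B3}   OUT={a@B5, b@B3, b@B4, c@B5, d@B2, d@B3, e@B2, f@B1, f@B3}
  B6:   IN={a@B5, b@B3, b@B4, c@B5, d@B2, d@B3, e@B2, f@B1, f@B3}   OUT={a@B5, b@B3, b@B4, c@B6, d@B2, d@B3, e@B6, f@B1, f@B3}

Merge at B3: IN[B3] = OUT[B2] = {b@B0, b@B3, d@B2, e@B2, f@B1, f@B3}
Applying B3's transfer function to that IN value gives OUT[B3] (row B3 above).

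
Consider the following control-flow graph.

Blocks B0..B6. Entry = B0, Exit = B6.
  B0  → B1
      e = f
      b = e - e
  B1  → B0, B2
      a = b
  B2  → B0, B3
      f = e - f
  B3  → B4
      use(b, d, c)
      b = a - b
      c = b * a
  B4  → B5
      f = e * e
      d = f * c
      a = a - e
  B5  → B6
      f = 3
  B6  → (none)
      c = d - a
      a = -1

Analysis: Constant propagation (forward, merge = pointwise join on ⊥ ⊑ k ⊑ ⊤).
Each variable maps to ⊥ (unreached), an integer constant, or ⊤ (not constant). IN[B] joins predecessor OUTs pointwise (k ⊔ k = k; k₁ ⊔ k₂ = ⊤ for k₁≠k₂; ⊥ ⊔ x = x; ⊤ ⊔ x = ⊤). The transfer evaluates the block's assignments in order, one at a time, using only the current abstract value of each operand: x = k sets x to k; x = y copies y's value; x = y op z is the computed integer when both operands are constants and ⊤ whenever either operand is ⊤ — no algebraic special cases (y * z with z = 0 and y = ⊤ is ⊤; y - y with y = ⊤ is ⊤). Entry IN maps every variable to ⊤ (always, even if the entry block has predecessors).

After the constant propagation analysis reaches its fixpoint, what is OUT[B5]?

Answer: {a: ⊤, b: ⊤, c: ⊤, d: ⊤, e: ⊤, f: 3}

Trace:
Fixpoint table:
  B0:  IN=(all ⊤)  OUT=(all ⊤)
  B1:  IN=(all ⊤)  OUT=(all ⊤)
  B2:  IN=(all ⊤)  OUT=(all ⊤)
  B3:  IN=(all ⊤)  OUT=(all ⊤)
  B4:  IN=(all ⊤)  OUT=(all ⊤)
  B5:  IN=(all ⊤)  OUT={f:3; rest ⊤}
  B6:  IN={f:3; rest ⊤}  OUT={a:-1, f:3; rest ⊤}

Merge at B5: IN[B5] = OUT[B4] = {a: ⊤, b: ⊤, c: ⊤, d: ⊤, e: ⊤, f: ⊤}
Applying B5's transfer function to that IN value gives OUT[B5] (row B5 above).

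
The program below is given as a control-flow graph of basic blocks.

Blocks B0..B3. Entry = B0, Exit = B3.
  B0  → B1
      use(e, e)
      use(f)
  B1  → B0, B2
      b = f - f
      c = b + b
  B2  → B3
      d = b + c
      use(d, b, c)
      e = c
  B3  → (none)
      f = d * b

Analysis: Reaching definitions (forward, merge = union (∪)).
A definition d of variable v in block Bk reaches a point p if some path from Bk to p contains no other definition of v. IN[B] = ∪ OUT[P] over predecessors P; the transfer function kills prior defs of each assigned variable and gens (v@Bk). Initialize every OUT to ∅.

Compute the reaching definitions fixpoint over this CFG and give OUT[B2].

Per-block solution:
  B0: | IN={b@B1, c@B1} | OUT={b@B1, c@B1}
  B1: | IN={b@B1, c@B1} | OUT={b@B1, c@B1}
  B2: | IN={b@B1, c@B1} | OUT={b@B1, c@B1, d@B2, e@B2}
  B3: | IN={b@B1, c@B1, d@B2, e@B2} | OUT={b@B1, c@B1, d@B2, e@B2, f@B3}

Merge at B2: IN[B2] = OUT[B1] = {b@B1, c@B1}
Applying B2's transfer function to that IN value gives OUT[B2] (row B2 above).

Answer: {b@B1, c@B1, d@B2, e@B2}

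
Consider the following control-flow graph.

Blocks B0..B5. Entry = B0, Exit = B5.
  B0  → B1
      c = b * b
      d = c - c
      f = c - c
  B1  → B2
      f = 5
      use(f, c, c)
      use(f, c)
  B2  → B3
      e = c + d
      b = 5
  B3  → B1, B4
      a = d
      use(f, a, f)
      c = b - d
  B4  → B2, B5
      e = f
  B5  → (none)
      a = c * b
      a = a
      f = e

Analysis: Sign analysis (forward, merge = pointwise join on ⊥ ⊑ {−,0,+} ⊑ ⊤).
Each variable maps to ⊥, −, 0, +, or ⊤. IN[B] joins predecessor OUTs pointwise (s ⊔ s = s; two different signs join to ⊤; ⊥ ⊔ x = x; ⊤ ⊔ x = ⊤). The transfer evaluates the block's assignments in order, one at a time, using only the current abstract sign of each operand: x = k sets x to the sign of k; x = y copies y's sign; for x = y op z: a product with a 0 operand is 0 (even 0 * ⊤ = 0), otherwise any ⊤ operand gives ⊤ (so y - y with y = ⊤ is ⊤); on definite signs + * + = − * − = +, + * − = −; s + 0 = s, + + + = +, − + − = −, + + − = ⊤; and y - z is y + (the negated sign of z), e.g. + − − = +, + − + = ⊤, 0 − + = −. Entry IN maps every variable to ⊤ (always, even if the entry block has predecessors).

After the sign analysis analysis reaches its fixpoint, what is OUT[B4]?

Answer: {a: ⊤, b: +, c: ⊤, d: ⊤, e: +, f: +}

Working:
Per-block solution:
  B0: | IN=(all ⊤) | OUT=(all ⊤)
  B1: | IN=(all ⊤) | OUT={f:+; rest ⊤}
  B2: | IN={f:+; rest ⊤} | OUT={b:+, f:+; rest ⊤}
  B3: | IN={b:+, f:+; rest ⊤} | OUT={b:+, f:+; rest ⊤}
  B4: | IN={b:+, f:+; rest ⊤} | OUT={b:+, e:+, f:+; rest ⊤}
  B5: | IN={b:+, e:+, f:+; rest ⊤} | OUT={b:+, e:+, f:+; rest ⊤}

Merge at B4: IN[B4] = OUT[B3] = {a: ⊤, b: +, c: ⊤, d: ⊤, e: ⊤, f: +}
Applying B4's transfer function to that IN value gives OUT[B4] (row B4 above).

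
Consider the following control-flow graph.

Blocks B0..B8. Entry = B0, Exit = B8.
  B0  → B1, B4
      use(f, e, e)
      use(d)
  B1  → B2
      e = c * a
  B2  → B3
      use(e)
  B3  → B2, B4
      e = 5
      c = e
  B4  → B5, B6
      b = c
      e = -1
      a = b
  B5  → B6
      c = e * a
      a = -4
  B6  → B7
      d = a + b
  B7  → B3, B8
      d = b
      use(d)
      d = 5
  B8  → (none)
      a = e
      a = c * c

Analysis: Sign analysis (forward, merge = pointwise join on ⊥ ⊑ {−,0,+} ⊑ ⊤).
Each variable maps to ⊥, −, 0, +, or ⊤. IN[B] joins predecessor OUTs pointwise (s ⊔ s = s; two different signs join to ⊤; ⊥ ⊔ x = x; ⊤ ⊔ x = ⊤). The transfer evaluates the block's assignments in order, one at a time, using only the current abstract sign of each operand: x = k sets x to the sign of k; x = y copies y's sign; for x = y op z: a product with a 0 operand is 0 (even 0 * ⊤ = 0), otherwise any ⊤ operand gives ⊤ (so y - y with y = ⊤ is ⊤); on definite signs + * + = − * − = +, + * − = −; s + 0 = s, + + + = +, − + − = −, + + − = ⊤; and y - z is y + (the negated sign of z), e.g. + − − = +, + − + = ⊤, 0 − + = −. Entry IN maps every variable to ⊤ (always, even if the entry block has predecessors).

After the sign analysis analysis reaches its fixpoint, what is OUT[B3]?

Per-block solution:
  B0:   IN=(all ⊤)   OUT=(all ⊤)
  B1:   IN=(all ⊤)   OUT=(all ⊤)
  B2:   IN=(all ⊤)   OUT=(all ⊤)
  B3:   IN=(all ⊤)   OUT={c:+, e:+; rest ⊤}
  B4:   IN=(all ⊤)   OUT={e:-; rest ⊤}
  B5:   IN={e:-; rest ⊤}   OUT={a:-, e:-; rest ⊤}
  B6:   IN={e:-; rest ⊤}   OUT={e:-; rest ⊤}
  B7:   IN={e:-; rest ⊤}   OUT={d:+, e:-; rest ⊤}
  B8:   IN={d:+, e:-; rest ⊤}   OUT={d:+, e:-; rest ⊤}

Merge at B3: IN[B3] = OUT[B2] ⊔ OUT[B7] = {a: ⊤, b: ⊤, c: ⊤, d: ⊤, e: ⊤, f: ⊤}
Applying B3's transfer function to that IN value gives OUT[B3] (row B3 above).

Answer: {a: ⊤, b: ⊤, c: +, d: ⊤, e: +, f: ⊤}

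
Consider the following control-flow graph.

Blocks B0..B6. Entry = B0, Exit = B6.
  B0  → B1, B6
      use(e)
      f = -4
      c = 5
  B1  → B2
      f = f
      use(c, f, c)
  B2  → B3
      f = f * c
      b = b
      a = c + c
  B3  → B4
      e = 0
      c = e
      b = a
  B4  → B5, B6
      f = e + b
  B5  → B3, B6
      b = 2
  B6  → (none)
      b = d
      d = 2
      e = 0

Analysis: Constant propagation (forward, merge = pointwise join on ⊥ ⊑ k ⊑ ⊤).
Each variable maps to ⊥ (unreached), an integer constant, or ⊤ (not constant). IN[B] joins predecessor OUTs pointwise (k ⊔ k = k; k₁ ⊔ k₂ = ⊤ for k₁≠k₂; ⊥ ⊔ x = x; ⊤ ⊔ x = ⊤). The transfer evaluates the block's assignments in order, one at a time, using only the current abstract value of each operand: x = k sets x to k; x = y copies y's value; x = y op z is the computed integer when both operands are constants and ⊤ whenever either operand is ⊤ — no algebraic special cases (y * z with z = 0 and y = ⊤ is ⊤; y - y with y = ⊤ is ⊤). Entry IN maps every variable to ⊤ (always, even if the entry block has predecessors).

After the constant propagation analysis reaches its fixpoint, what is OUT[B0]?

Answer: {a: ⊤, b: ⊤, c: 5, d: ⊤, e: ⊤, f: -4}

Working:
Per-block solution:
  B0: | IN=(all ⊤) | OUT={c:5, f:-4; rest ⊤}
  B1: | IN={c:5, f:-4; rest ⊤} | OUT={c:5, f:-4; rest ⊤}
  B2: | IN={c:5, f:-4; rest ⊤} | OUT={a:10, c:5, f:-20; rest ⊤}
  B3: | IN={a:10; rest ⊤} | OUT={a:10, b:10, c:0, e:0; rest ⊤}
  B4: | IN={a:10, b:10, c:0, e:0; rest ⊤} | OUT={a:10, b:10, c:0, e:0, f:10; rest ⊤}
  B5: | IN={a:10, b:10, c:0, e:0, f:10; rest ⊤} | OUT={a:10, b:2, c:0, e:0, f:10; rest ⊤}
  B6: | IN=(all ⊤) | OUT={d:2, e:0; rest ⊤}

B0 is the boundary node: IN[B0] = {a: ⊤, b: ⊤, c: ⊤, d: ⊤, e: ⊤, f: ⊤}
Applying B0's transfer function to that IN value gives OUT[B0] (row B0 above).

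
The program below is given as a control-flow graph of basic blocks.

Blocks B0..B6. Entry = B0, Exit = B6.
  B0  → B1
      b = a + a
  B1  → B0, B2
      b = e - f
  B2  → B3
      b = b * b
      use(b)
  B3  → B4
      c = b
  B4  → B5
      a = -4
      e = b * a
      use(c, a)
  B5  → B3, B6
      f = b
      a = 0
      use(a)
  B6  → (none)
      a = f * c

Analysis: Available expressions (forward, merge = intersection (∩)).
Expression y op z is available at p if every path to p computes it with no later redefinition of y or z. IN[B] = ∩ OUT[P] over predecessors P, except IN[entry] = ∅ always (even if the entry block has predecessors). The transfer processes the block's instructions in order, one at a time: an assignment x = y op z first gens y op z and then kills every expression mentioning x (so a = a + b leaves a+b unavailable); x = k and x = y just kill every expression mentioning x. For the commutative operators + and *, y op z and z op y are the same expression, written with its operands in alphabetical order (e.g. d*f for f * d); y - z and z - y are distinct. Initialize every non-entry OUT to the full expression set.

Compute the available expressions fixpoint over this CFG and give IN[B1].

Answer: {a+a}

Trace:
Fixpoint table:
  B0:   IN={}   OUT={a+a}
  B1:   IN={a+a}   OUT={a+a, e-f}
  B2:   IN={a+a, e-f}   OUT={a+a, e-f}
  B3:   IN={}   OUT={}
  B4:   IN={}   OUT={a*b}
  B5:   IN={a*b}   OUT={}
  B6:   IN={}   OUT={c*f}

Merge at B1: IN[B1] = OUT[B0] = {a+a}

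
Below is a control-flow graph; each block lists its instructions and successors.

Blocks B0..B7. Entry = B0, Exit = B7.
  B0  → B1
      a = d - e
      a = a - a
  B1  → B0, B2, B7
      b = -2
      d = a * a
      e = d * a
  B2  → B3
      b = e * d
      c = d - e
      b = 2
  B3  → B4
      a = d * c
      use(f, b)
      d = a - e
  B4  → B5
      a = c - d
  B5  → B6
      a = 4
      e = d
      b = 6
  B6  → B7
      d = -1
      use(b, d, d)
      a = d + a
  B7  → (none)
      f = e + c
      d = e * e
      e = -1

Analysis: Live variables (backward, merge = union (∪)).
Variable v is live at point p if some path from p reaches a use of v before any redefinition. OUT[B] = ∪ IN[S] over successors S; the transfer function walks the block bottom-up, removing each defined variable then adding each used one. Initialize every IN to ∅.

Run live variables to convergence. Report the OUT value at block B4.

Answer: {c, d}

Working:
Converged values:
  B0: | IN={c, d, e, f} | OUT={a, c, f}
  B1: | IN={a, c, f} | OUT={c, d, e, f}
  B2: | IN={d, e, f} | OUT={b, c, d, e, f}
  B3: | IN={b, c, d, e, f} | OUT={c, d}
  B4: | IN={c, d} | OUT={c, d}
  B5: | IN={c, d} | OUT={a, b, c, e}
  B6: | IN={a, b, c, e} | OUT={c, e}
  B7: | IN={c, e} | OUT={}

Merge at B4: OUT[B4] = IN[B5] = {c, d}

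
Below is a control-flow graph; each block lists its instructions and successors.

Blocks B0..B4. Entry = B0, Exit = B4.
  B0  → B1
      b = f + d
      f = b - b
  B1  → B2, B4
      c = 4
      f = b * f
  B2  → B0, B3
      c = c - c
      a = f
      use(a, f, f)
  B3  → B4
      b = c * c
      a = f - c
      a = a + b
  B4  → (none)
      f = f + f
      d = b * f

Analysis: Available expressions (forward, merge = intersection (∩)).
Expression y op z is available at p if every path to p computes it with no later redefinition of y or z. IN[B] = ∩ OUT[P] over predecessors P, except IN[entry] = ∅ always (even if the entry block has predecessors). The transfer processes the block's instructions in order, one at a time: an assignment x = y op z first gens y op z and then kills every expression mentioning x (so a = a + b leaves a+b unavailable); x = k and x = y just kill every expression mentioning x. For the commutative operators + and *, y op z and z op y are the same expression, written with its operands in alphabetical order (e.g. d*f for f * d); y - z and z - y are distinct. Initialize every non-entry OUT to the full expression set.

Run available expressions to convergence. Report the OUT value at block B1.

Per-block solution:
  B0:  IN={}  OUT={b-b}
  B1:  IN={b-b}  OUT={b-b}
  B2:  IN={b-b}  OUT={b-b}
  B3:  IN={b-b}  OUT={c*c, f-c}
  B4:  IN={}  OUT={b*f}

Merge at B1: IN[B1] = OUT[B0] = {b-b}
Applying B1's transfer function to that IN value gives OUT[B1] (row B1 above).

Answer: {b-b}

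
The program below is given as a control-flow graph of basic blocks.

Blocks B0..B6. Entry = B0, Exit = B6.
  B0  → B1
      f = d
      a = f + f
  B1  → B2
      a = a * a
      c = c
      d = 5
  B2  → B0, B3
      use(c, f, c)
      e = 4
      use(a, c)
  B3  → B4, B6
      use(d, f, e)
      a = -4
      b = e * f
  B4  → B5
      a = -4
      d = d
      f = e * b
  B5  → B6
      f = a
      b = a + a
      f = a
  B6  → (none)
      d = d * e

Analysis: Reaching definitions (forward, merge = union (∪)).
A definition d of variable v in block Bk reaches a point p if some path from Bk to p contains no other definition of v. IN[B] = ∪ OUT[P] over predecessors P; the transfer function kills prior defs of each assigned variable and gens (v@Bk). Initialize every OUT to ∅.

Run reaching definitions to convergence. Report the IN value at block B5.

Answer: {a@B4, b@B3, c@B1, d@B4, e@B2, f@B4}

Working:
Converged values:
  B0: | IN={a@B1, c@B1, d@B1, e@B2, f@B0} | OUT={a@B0, c@B1, d@B1, e@B2, f@B0}
  B1: | IN={a@B0, c@B1, d@B1, e@B2, f@B0} | OUT={a@B1, c@B1, d@B1, e@B2, f@B0}
  B2: | IN={a@B1, c@B1, d@B1, e@B2, f@B0} | OUT={a@B1, c@B1, d@B1, e@B2, f@B0}
  B3: | IN={a@B1, c@B1, d@B1, e@B2, f@B0} | OUT={a@B3, b@B3, c@B1, d@B1, e@B2, f@B0}
  B4: | IN={a@B3, b@B3, c@B1, d@B1, e@B2, f@B0} | OUT={a@B4, b@B3, c@B1, d@B4, e@B2, f@B4}
  B5: | IN={a@B4, b@B3, c@B1, d@B4, e@B2, f@B4} | OUT={a@B4, b@B5, c@B1, d@B4, e@B2, f@B5}
  B6: | IN={a@B3, a@B4, b@B3, b@B5, c@B1, d@B1, d@B4, e@B2, f@B0, f@B5} | OUT={a@B3, a@B4, b@B3, b@B5, c@B1, d@B6, e@B2, f@B0, f@B5}

Merge at B5: IN[B5] = OUT[B4] = {a@B4, b@B3, c@B1, d@B4, e@B2, f@B4}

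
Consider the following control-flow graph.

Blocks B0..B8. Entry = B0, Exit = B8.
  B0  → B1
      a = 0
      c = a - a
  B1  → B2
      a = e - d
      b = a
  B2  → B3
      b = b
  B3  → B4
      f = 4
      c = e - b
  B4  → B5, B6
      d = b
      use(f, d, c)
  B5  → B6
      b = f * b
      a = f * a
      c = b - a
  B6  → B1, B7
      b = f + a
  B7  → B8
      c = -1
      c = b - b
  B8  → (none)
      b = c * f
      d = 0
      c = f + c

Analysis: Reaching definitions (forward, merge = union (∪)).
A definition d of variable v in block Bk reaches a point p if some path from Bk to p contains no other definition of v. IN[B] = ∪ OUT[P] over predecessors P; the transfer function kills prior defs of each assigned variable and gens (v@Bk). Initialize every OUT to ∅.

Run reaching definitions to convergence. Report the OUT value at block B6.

Answer: {a@B1, a@B5, b@B6, c@B3, c@B5, d@B4, f@B3}

Derivation:
Per-block solution:
  B0: | IN={} | OUT={a@B0, c@B0}
  B1: | IN={a@B0, a@B1, a@B5, b@B6, c@B0, c@B3, c@B5, d@B4, f@B3} | OUT={a@B1, b@B1, c@B0, c@B3, c@B5, d@B4, f@B3}
  B2: | IN={a@B1, b@B1, c@B0, c@B3, c@B5, d@B4, f@B3} | OUT={a@B1, b@B2, c@B0, c@B3, c@B5, d@B4, f@B3}
  B3: | IN={a@B1, b@B2, c@B0, c@B3, c@B5, d@B4, f@B3} | OUT={a@B1, b@B2, c@B3, d@B4, f@B3}
  B4: | IN={a@B1, b@B2, c@B3, d@B4, f@B3} | OUT={a@B1, b@B2, c@B3, d@B4, f@B3}
  B5: | IN={a@B1, b@B2, c@B3, d@B4, f@B3} | OUT={a@B5, b@B5, c@B5, d@B4, f@B3}
  B6: | IN={a@B1, a@B5, b@B2, b@B5, c@B3, c@B5, d@B4, f@B3} | OUT={a@B1, a@B5, b@B6, c@B3, c@B5, d@B4, f@B3}
  B7: | IN={a@B1, a@B5, b@B6, c@B3, c@B5, d@B4, f@B3} | OUT={a@B1, a@B5, b@B6, c@B7, d@B4, f@B3}
  B8: | IN={a@B1, a@B5, b@B6, c@B7, d@B4, f@B3} | OUT={a@B1, a@B5, b@B8, c@B8, d@B8, f@B3}

Merge at B6: IN[B6] = OUT[B4] ⊔ OUT[B5] = {a@B1, a@B5, b@B2, b@B5, c@B3, c@B5, d@B4, f@B3}
Applying B6's transfer function to that IN value gives OUT[B6] (row B6 above).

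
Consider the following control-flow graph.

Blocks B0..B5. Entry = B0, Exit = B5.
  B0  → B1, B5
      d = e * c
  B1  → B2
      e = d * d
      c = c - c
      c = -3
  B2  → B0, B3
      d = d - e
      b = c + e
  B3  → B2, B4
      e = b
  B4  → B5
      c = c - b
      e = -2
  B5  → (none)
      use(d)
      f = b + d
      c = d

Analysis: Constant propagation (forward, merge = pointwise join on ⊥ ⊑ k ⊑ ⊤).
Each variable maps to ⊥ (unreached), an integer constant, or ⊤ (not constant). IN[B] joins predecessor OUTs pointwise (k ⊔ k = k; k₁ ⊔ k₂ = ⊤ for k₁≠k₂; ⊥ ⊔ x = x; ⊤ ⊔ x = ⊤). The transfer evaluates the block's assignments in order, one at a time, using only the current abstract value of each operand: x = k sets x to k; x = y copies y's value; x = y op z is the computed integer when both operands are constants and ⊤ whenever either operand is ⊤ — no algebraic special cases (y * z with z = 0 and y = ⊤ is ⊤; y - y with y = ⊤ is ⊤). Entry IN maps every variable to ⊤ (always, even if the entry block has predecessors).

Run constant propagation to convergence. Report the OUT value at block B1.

Answer: {a: ⊤, b: ⊤, c: -3, d: ⊤, e: ⊤, f: ⊤}

Derivation:
Fixpoint table:
  B0: | IN=(all ⊤) | OUT=(all ⊤)
  B1: | IN=(all ⊤) | OUT={c:-3; rest ⊤}
  B2: | IN={c:-3; rest ⊤} | OUT={c:-3; rest ⊤}
  B3: | IN={c:-3; rest ⊤} | OUT={c:-3; rest ⊤}
  B4: | IN={c:-3; rest ⊤} | OUT={e:-2; rest ⊤}
  B5: | IN=(all ⊤) | OUT=(all ⊤)

Merge at B1: IN[B1] = OUT[B0] = {a: ⊤, b: ⊤, c: ⊤, d: ⊤, e: ⊤, f: ⊤}
Applying B1's transfer function to that IN value gives OUT[B1] (row B1 above).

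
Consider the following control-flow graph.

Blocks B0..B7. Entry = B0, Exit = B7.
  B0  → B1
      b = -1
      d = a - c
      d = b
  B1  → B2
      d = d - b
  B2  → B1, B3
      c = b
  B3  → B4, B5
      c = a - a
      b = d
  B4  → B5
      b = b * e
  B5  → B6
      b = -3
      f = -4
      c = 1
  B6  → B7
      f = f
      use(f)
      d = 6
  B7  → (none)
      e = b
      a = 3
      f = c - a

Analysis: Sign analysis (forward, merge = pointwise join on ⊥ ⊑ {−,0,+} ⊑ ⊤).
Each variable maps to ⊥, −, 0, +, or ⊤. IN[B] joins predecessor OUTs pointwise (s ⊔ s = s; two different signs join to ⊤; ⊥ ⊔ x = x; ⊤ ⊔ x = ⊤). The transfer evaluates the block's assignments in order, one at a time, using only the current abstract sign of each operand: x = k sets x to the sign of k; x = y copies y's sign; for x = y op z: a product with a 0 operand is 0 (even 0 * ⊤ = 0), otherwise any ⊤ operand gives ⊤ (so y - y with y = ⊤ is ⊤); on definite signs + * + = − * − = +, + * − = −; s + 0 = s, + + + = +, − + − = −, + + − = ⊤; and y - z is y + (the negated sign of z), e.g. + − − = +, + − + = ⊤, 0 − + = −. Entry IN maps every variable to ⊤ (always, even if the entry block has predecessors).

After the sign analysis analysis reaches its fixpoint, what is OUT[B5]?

Converged values:
  B0:  IN=(all ⊤)  OUT={b:-, d:-; rest ⊤}
  B1:  IN={b:-; rest ⊤}  OUT={b:-; rest ⊤}
  B2:  IN={b:-; rest ⊤}  OUT={b:-, c:-; rest ⊤}
  B3:  IN={b:-, c:-; rest ⊤}  OUT=(all ⊤)
  B4:  IN=(all ⊤)  OUT=(all ⊤)
  B5:  IN=(all ⊤)  OUT={b:-, c:+, f:-; rest ⊤}
  B6:  IN={b:-, c:+, f:-; rest ⊤}  OUT={b:-, c:+, d:+, f:-; rest ⊤}
  B7:  IN={b:-, c:+, d:+, f:-; rest ⊤}  OUT={a:+, b:-, c:+, d:+, e:-; rest ⊤}

Merge at B5: IN[B5] = OUT[B3] ⊔ OUT[B4] = {a: ⊤, b: ⊤, c: ⊤, d: ⊤, e: ⊤, f: ⊤}
Applying B5's transfer function to that IN value gives OUT[B5] (row B5 above).

Answer: {a: ⊤, b: -, c: +, d: ⊤, e: ⊤, f: -}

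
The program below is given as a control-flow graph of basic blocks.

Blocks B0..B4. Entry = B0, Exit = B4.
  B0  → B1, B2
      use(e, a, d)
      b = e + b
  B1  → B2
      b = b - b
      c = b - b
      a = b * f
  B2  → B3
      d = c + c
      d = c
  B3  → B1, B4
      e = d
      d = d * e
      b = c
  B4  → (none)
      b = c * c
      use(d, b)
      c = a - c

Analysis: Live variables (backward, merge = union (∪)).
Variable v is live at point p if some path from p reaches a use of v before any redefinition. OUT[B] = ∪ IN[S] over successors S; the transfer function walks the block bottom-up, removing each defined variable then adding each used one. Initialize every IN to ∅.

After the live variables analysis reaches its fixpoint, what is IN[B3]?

Answer: {a, c, d, f}

Trace:
Fixpoint table:
  B0:   IN={a, b, c, d, e, f}   OUT={a, b, c, f}
  B1:   IN={b, f}   OUT={a, c, f}
  B2:   IN={a, c, f}   OUT={a, c, d, f}
  B3:   IN={a, c, d, f}   OUT={a, b, c, d, f}
  B4:   IN={a, c, d}   OUT={}

Merge at B3: OUT[B3] = IN[B1] ⊔ IN[B4] = {a, b, c, d, f}
Applying B3's transfer function to that OUT value gives IN[B3] (row B3 above).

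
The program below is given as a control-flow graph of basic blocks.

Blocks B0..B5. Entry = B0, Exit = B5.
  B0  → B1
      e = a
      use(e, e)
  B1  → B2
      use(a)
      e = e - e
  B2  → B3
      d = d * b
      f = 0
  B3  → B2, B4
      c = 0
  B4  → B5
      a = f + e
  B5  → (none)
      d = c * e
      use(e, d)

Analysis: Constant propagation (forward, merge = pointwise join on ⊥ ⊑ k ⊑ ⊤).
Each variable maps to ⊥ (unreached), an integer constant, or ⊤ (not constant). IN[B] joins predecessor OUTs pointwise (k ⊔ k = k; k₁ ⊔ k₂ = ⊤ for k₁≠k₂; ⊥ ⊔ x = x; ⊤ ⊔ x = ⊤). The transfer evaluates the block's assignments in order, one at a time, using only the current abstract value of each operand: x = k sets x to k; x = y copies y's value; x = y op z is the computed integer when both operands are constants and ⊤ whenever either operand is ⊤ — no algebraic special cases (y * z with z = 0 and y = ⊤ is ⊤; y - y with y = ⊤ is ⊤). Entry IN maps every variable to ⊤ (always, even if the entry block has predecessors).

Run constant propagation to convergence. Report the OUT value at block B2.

Answer: {a: ⊤, b: ⊤, c: ⊤, d: ⊤, e: ⊤, f: 0}

Working:
Converged values:
  B0:   IN=(all ⊤)   OUT=(all ⊤)
  B1:   IN=(all ⊤)   OUT=(all ⊤)
  B2:   IN=(all ⊤)   OUT={f:0; rest ⊤}
  B3:   IN={f:0; rest ⊤}   OUT={c:0, f:0; rest ⊤}
  B4:   IN={c:0, f:0; rest ⊤}   OUT={c:0, f:0; rest ⊤}
  B5:   IN={c:0, f:0; rest ⊤}   OUT={c:0, f:0; rest ⊤}

Merge at B2: IN[B2] = OUT[B1] ⊔ OUT[B3] = {a: ⊤, b: ⊤, c: ⊤, d: ⊤, e: ⊤, f: ⊤}
Applying B2's transfer function to that IN value gives OUT[B2] (row B2 above).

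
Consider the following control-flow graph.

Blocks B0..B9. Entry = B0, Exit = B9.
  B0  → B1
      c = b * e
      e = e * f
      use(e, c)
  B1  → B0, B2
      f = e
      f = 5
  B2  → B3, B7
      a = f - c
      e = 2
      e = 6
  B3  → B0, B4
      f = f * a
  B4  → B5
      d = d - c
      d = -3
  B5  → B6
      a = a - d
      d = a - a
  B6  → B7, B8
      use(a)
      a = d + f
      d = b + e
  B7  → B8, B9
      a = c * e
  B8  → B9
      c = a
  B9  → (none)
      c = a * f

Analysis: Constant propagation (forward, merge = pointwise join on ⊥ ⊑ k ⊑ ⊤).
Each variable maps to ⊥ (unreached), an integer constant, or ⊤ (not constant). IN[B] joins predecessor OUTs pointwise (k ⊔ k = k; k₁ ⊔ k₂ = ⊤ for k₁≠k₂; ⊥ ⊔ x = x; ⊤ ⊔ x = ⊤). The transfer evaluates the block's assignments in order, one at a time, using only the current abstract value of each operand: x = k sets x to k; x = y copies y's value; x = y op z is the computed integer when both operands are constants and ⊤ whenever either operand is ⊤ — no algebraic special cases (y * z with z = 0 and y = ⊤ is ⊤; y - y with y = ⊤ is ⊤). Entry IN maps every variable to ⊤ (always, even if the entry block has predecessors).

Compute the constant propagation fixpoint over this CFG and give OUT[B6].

Answer: {a: ⊤, b: ⊤, c: ⊤, d: ⊤, e: 6, f: ⊤}

Working:
Fixpoint table:
  B0:   IN=(all ⊤)   OUT=(all ⊤)
  B1:   IN=(all ⊤)   OUT={f:5; rest ⊤}
  B2:   IN={f:5; rest ⊤}   OUT={e:6, f:5; rest ⊤}
  B3:   IN={e:6, f:5; rest ⊤}   OUT={e:6; rest ⊤}
  B4:   IN={e:6; rest ⊤}   OUT={d:-3, e:6; rest ⊤}
  B5:   IN={d:-3, e:6; rest ⊤}   OUT={e:6; rest ⊤}
  B6:   IN={e:6; rest ⊤}   OUT={e:6; rest ⊤}
  B7:   IN={e:6; rest ⊤}   OUT={e:6; rest ⊤}
  B8:   IN={e:6; rest ⊤}   OUT={e:6; rest ⊤}
  B9:   IN={e:6; rest ⊤}   OUT={e:6; rest ⊤}

Merge at B6: IN[B6] = OUT[B5] = {a: ⊤, b: ⊤, c: ⊤, d: ⊤, e: 6, f: ⊤}
Applying B6's transfer function to that IN value gives OUT[B6] (row B6 above).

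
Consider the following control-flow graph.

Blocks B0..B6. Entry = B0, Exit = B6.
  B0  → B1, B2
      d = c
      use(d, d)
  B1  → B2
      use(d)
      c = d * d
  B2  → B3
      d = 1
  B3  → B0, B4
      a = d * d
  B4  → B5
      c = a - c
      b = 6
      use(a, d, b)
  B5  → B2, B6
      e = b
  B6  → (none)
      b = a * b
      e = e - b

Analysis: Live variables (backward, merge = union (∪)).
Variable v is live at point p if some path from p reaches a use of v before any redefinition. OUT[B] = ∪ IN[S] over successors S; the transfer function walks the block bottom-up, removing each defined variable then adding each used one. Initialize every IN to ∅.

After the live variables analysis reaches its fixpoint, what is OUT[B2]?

Converged values:
  B0:  IN={c}  OUT={c, d}
  B1:  IN={d}  OUT={c}
  B2:  IN={c}  OUT={c, d}
  B3:  IN={c, d}  OUT={a, c, d}
  B4:  IN={a, c, d}  OUT={a, b, c}
  B5:  IN={a, b, c}  OUT={a, b, c, e}
  B6:  IN={a, b, e}  OUT={}

Merge at B2: OUT[B2] = IN[B3] = {c, d}

Answer: {c, d}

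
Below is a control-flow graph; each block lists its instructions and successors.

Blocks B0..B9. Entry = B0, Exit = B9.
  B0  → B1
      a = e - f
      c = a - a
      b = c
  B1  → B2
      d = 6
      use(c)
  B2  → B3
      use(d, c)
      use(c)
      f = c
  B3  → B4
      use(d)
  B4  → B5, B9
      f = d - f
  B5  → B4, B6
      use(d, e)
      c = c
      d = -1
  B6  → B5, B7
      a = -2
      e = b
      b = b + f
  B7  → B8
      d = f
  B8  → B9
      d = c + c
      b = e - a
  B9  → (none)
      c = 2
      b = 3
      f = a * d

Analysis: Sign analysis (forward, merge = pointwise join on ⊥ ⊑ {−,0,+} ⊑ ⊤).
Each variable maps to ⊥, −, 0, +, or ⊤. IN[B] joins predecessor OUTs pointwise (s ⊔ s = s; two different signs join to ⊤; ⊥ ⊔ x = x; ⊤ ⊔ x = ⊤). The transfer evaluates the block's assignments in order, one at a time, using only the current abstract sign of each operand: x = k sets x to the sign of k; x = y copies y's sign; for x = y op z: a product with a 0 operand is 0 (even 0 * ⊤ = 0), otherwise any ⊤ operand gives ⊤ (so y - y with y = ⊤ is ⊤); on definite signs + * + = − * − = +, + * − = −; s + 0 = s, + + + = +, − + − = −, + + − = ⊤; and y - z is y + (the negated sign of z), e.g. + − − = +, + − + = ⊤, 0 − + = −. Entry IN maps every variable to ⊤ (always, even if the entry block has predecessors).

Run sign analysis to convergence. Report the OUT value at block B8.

Answer: {a: -, b: ⊤, c: ⊤, d: ⊤, e: ⊤, f: ⊤}

Working:
Per-block solution:
  B0: | IN=(all ⊤) | OUT=(all ⊤)
  B1: | IN=(all ⊤) | OUT={d:+; rest ⊤}
  B2: | IN={d:+; rest ⊤} | OUT={d:+; rest ⊤}
  B3: | IN={d:+; rest ⊤} | OUT={d:+; rest ⊤}
  B4: | IN=(all ⊤) | OUT=(all ⊤)
  B5: | IN=(all ⊤) | OUT={d:-; rest ⊤}
  B6: | IN={d:-; rest ⊤} | OUT={a:-, d:-; rest ⊤}
  B7: | IN={a:-, d:-; rest ⊤} | OUT={a:-; rest ⊤}
  B8: | IN={a:-; rest ⊤} | OUT={a:-; rest ⊤}
  B9: | IN=(all ⊤) | OUT={b:+, c:+; rest ⊤}

Merge at B8: IN[B8] = OUT[B7] = {a: -, b: ⊤, c: ⊤, d: ⊤, e: ⊤, f: ⊤}
Applying B8's transfer function to that IN value gives OUT[B8] (row B8 above).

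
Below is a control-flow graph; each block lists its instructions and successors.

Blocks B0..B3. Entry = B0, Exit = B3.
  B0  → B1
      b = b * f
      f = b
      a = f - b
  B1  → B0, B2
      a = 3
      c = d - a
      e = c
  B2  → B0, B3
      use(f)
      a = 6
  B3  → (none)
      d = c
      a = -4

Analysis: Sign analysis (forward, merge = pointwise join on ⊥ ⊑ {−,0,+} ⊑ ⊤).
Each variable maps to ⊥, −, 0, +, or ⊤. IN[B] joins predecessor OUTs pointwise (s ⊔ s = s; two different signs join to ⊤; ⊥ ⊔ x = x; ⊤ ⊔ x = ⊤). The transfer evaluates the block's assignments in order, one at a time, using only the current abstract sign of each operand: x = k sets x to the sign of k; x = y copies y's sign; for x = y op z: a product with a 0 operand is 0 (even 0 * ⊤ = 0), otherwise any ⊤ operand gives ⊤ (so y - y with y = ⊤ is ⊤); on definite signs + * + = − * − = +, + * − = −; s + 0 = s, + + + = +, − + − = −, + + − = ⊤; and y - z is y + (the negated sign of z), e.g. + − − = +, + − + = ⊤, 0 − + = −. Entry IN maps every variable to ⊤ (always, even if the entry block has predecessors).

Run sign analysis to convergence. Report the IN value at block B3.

Answer: {a: +, b: ⊤, c: ⊤, d: ⊤, e: ⊤, f: ⊤}

Working:
Fixpoint table:
  B0:   IN=(all ⊤)   OUT=(all ⊤)
  B1:   IN=(all ⊤)   OUT={a:+; rest ⊤}
  B2:   IN={a:+; rest ⊤}   OUT={a:+; rest ⊤}
  B3:   IN={a:+; rest ⊤}   OUT={a:-; rest ⊤}

Merge at B3: IN[B3] = OUT[B2] = {a: +, b: ⊤, c: ⊤, d: ⊤, e: ⊤, f: ⊤}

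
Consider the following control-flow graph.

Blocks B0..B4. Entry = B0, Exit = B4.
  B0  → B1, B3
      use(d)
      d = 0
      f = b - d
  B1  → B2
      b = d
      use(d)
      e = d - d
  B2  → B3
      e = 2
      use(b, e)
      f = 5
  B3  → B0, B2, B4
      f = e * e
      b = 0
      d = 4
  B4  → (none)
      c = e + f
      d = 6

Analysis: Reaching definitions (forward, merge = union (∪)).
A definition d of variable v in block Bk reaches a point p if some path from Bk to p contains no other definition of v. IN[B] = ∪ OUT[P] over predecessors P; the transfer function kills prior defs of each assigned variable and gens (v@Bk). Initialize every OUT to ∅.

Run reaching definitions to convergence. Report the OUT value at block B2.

Per-block solution:
  B0:   IN={b@B3, d@B3, e@B2, f@B3}   OUT={b@B3, d@B0, e@B2, f@B0}
  B1:   IN={b@B3, d@B0, e@B2, f@B0}   OUT={b@B1, d@B0, e@B1, f@B0}
  B2:   IN={b@B1, b@B3, d@B0, d@B3, e@B1, e@B2, f@B0, f@B3}   OUT={b@B1, b@B3, d@B0, d@B3, e@B2, f@B2}
  B3:   IN={b@B1, b@B3, d@B0, d@B3, e@B2, f@B0, f@B2}   OUT={b@B3, d@B3, e@B2, f@B3}
  B4:   IN={b@B3, d@B3, e@B2, f@B3}   OUT={b@B3, c@B4, d@B4, e@B2, f@B3}

Merge at B2: IN[B2] = OUT[B1] ⊔ OUT[B3] = {b@B1, b@B3, d@B0, d@B3, e@B1, e@B2, f@B0, f@B3}
Applying B2's transfer function to that IN value gives OUT[B2] (row B2 above).

Answer: {b@B1, b@B3, d@B0, d@B3, e@B2, f@B2}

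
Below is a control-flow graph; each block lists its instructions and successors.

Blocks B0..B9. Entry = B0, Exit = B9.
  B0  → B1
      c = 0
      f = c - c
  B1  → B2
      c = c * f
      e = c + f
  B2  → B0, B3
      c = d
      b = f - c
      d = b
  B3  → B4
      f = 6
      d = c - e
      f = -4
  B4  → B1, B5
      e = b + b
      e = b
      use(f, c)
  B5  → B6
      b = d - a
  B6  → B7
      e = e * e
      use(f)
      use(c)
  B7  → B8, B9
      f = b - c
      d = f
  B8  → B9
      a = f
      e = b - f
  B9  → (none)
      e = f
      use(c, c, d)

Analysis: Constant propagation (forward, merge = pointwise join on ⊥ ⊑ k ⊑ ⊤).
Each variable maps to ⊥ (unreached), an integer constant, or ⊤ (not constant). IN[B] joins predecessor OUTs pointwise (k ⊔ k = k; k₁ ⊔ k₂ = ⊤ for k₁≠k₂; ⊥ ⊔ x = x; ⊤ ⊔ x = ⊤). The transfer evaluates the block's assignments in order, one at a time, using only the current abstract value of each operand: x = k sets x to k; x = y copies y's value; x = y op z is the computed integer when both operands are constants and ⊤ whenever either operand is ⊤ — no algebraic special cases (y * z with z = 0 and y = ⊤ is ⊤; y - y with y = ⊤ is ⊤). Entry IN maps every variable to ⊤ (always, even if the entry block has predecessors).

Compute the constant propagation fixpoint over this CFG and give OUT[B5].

Fixpoint table:
  B0:   IN=(all ⊤)   OUT={c:0, f:0; rest ⊤}
  B1:   IN=(all ⊤)   OUT=(all ⊤)
  B2:   IN=(all ⊤)   OUT=(all ⊤)
  B3:   IN=(all ⊤)   OUT={f:-4; rest ⊤}
  B4:   IN={f:-4; rest ⊤}   OUT={f:-4; rest ⊤}
  B5:   IN={f:-4; rest ⊤}   OUT={f:-4; rest ⊤}
  B6:   IN={f:-4; rest ⊤}   OUT={f:-4; rest ⊤}
  B7:   IN={f:-4; rest ⊤}   OUT=(all ⊤)
  B8:   IN=(all ⊤)   OUT=(all ⊤)
  B9:   IN=(all ⊤)   OUT=(all ⊤)

Merge at B5: IN[B5] = OUT[B4] = {a: ⊤, b: ⊤, c: ⊤, d: ⊤, e: ⊤, f: -4}
Applying B5's transfer function to that IN value gives OUT[B5] (row B5 above).

Answer: {a: ⊤, b: ⊤, c: ⊤, d: ⊤, e: ⊤, f: -4}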